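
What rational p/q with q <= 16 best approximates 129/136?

Expand x = 129/136 as a continued fraction with the Euclidean algorithm:
  129 = 0*136 + 129, so a_0 = 0.
  136 = 1*129 + 7, so a_1 = 1.
  129 = 18*7 + 3, so a_2 = 18.
  7 = 2*3 + 1, so a_3 = 2.
  3 = 3*1 + 0, so a_4 = 3.
so x = [0; 1, 18, 2, 3].
Convergents (p_i = a_i*p_{i-1} + p_{i-2}, q_i = a_i*q_{i-1} + q_{i-2} with p_{-2}=0, p_{-1}=1, q_{-2}=1, q_{-1}=0), until the denominator exceeds 16:
  i=0: a_0=0, p_0 = 0*1 + 0 = 0, q_0 = 0*0 + 1 = 1.
  i=1: a_1=1, p_1 = 1*0 + 1 = 1, q_1 = 1*1 + 0 = 1.
  i=2: a_2=18, p_2 = 18*1 + 0 = 18, q_2 = 18*1 + 1 = 19.
q_2 = 19 > 16, so the last convergent with denominator <= 16 is p_1/q_1 = 1/1.
The closest fraction with denominator <= 16 is either p_1/q_1 or the intermediate fraction (k*p_1 + p_0)/(k*q_1 + q_0) with the largest k >= 1 whose denominator stays <= 16; these approach x as k grows, and every other convergent or intermediate fraction in range is farther away.
Largest k: floor((16 - q_0)/q_1) = floor((16 - 1)/1) = 15.
That gives (15*1 + 0)/(15*1 + 1) = 15/16.
Compare the errors: |x - 1/1| = |129*1 - 1*136|/(136*1) = 7/136, and |x - 15/16| = |129*16 - 15*136|/(136*16) = 24/2176.
Cross-multiplying, 24*136 = 3264 < 15232 = 7*2176, so 24/2176 is smaller: the intermediate fraction 15/16 is closer to x than 1/1.

15/16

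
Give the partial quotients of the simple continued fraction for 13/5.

[2; 1, 1, 2]

Run the Euclidean algorithm on 13 and 5; the successive quotients are the partial quotients a_0, a_1, ... (each step inverts the fractional part left over by the previous one):
  13 = 2*5 + 3, so a_0 = 2.
  5 = 1*3 + 2, so a_1 = 1.
  3 = 1*2 + 1, so a_2 = 1.
  2 = 2*1 + 0, so a_3 = 2.
The remainder reaches 0 after 4 divisions, so the expansion has 4 partial quotients, read off in order.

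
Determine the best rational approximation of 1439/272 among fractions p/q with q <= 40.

164/31

Expand x = 1439/272 as a continued fraction with the Euclidean algorithm:
  1439 = 5*272 + 79, so a_0 = 5.
  272 = 3*79 + 35, so a_1 = 3.
  79 = 2*35 + 9, so a_2 = 2.
  35 = 3*9 + 8, so a_3 = 3.
  9 = 1*8 + 1, so a_4 = 1.
  8 = 8*1 + 0, so a_5 = 8.
so x = [5; 3, 2, 3, 1, 8].
Convergents (p_i = a_i*p_{i-1} + p_{i-2}, q_i = a_i*q_{i-1} + q_{i-2} with p_{-2}=0, p_{-1}=1, q_{-2}=1, q_{-1}=0), until the denominator exceeds 40:
  i=0: a_0=5, p_0 = 5*1 + 0 = 5, q_0 = 5*0 + 1 = 1.
  i=1: a_1=3, p_1 = 3*5 + 1 = 16, q_1 = 3*1 + 0 = 3.
  i=2: a_2=2, p_2 = 2*16 + 5 = 37, q_2 = 2*3 + 1 = 7.
  i=3: a_3=3, p_3 = 3*37 + 16 = 127, q_3 = 3*7 + 3 = 24.
  i=4: a_4=1, p_4 = 1*127 + 37 = 164, q_4 = 1*24 + 7 = 31.
  i=5: a_5=8, p_5 = 8*164 + 127 = 1439, q_5 = 8*31 + 24 = 272.
q_5 = 272 > 40, so the last convergent with denominator <= 40 is p_4/q_4 = 164/31.
The closest fraction with denominator <= 40 is either p_4/q_4 or the intermediate fraction (k*p_4 + p_3)/(k*q_4 + q_3) with the largest k >= 1 whose denominator stays <= 40; these approach x as k grows, and every other convergent or intermediate fraction in range is farther away.
Largest k: floor((40 - q_3)/q_4) = floor((40 - 24)/31) = 0.
Since k = 0, no intermediate fraction beyond p_4/q_4 has denominator <= 40, so the convergent 164/31 is the closest (its error is |1439*31 - 164*272|/(272*31) = 1/8432).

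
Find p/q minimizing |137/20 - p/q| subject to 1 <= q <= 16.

89/13

Expand x = 137/20 as a continued fraction with the Euclidean algorithm:
  137 = 6*20 + 17, so a_0 = 6.
  20 = 1*17 + 3, so a_1 = 1.
  17 = 5*3 + 2, so a_2 = 5.
  3 = 1*2 + 1, so a_3 = 1.
  2 = 2*1 + 0, so a_4 = 2.
so x = [6; 1, 5, 1, 2].
Convergents (p_i = a_i*p_{i-1} + p_{i-2}, q_i = a_i*q_{i-1} + q_{i-2} with p_{-2}=0, p_{-1}=1, q_{-2}=1, q_{-1}=0), until the denominator exceeds 16:
  i=0: a_0=6, p_0 = 6*1 + 0 = 6, q_0 = 6*0 + 1 = 1.
  i=1: a_1=1, p_1 = 1*6 + 1 = 7, q_1 = 1*1 + 0 = 1.
  i=2: a_2=5, p_2 = 5*7 + 6 = 41, q_2 = 5*1 + 1 = 6.
  i=3: a_3=1, p_3 = 1*41 + 7 = 48, q_3 = 1*6 + 1 = 7.
  i=4: a_4=2, p_4 = 2*48 + 41 = 137, q_4 = 2*7 + 6 = 20.
q_4 = 20 > 16, so the last convergent with denominator <= 16 is p_3/q_3 = 48/7.
The closest fraction with denominator <= 16 is either p_3/q_3 or the intermediate fraction (k*p_3 + p_2)/(k*q_3 + q_2) with the largest k >= 1 whose denominator stays <= 16; these approach x as k grows, and every other convergent or intermediate fraction in range is farther away.
Largest k: floor((16 - q_2)/q_3) = floor((16 - 6)/7) = 1.
That gives (1*48 + 41)/(1*7 + 6) = 89/13.
Compare the errors: |x - 48/7| = |137*7 - 48*20|/(20*7) = 1/140, and |x - 89/13| = |137*13 - 89*20|/(20*13) = 1/260.
Cross-multiplying, 1*140 = 140 < 260 = 1*260, so 1/260 is smaller: the intermediate fraction 89/13 is closer to x than 48/7.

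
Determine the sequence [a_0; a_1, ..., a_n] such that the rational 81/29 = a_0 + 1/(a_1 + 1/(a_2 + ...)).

[2; 1, 3, 1, 5]

Run the Euclidean algorithm on 81 and 29; the successive quotients are the partial quotients a_0, a_1, ... (each step inverts the fractional part left over by the previous one):
  81 = 2*29 + 23, so a_0 = 2.
  29 = 1*23 + 6, so a_1 = 1.
  23 = 3*6 + 5, so a_2 = 3.
  6 = 1*5 + 1, so a_3 = 1.
  5 = 5*1 + 0, so a_4 = 5.
The remainder reaches 0 after 5 divisions, so the expansion has 5 partial quotients, read off in order.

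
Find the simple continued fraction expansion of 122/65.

[1; 1, 7, 8]

Run the Euclidean algorithm on 122 and 65; the successive quotients are the partial quotients a_0, a_1, ... (each step inverts the fractional part left over by the previous one):
  122 = 1*65 + 57, so a_0 = 1.
  65 = 1*57 + 8, so a_1 = 1.
  57 = 7*8 + 1, so a_2 = 7.
  8 = 8*1 + 0, so a_3 = 8.
The remainder reaches 0 after 4 divisions, so the expansion has 4 partial quotients, read off in order.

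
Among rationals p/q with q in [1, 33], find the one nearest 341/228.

Expand x = 341/228 as a continued fraction with the Euclidean algorithm:
  341 = 1*228 + 113, so a_0 = 1.
  228 = 2*113 + 2, so a_1 = 2.
  113 = 56*2 + 1, so a_2 = 56.
  2 = 2*1 + 0, so a_3 = 2.
so x = [1; 2, 56, 2].
Convergents (p_i = a_i*p_{i-1} + p_{i-2}, q_i = a_i*q_{i-1} + q_{i-2} with p_{-2}=0, p_{-1}=1, q_{-2}=1, q_{-1}=0), until the denominator exceeds 33:
  i=0: a_0=1, p_0 = 1*1 + 0 = 1, q_0 = 1*0 + 1 = 1.
  i=1: a_1=2, p_1 = 2*1 + 1 = 3, q_1 = 2*1 + 0 = 2.
  i=2: a_2=56, p_2 = 56*3 + 1 = 169, q_2 = 56*2 + 1 = 113.
q_2 = 113 > 33, so the last convergent with denominator <= 33 is p_1/q_1 = 3/2.
The closest fraction with denominator <= 33 is either p_1/q_1 or the intermediate fraction (k*p_1 + p_0)/(k*q_1 + q_0) with the largest k >= 1 whose denominator stays <= 33; these approach x as k grows, and every other convergent or intermediate fraction in range is farther away.
Largest k: floor((33 - q_0)/q_1) = floor((33 - 1)/2) = 16.
That gives (16*3 + 1)/(16*2 + 1) = 49/33.
Compare the errors: |x - 3/2| = |341*2 - 3*228|/(228*2) = 2/456, and |x - 49/33| = |341*33 - 49*228|/(228*33) = 81/7524.
Cross-multiplying, 2*7524 = 15048 < 36936 = 81*456, so 2/456 is smaller: the convergent 3/2 is closer to x than 49/33.

3/2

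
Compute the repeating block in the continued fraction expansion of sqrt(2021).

Write x_i = (sqrt(2021) + m_i)/d_i with (m_0, d_0) = (0, 1). a_0 = floor(sqrt(2021)) = 44, since 44^2 = 1936 <= 2021 < 2025 = 45^2.
Iterate m_{i+1} = d_i*a_i - m_i, d_{i+1} = (2021 - m_{i+1}^2)/d_i, a_{i+1} = floor((a_0 + m_{i+1})/d_{i+1}):
  m_1 = 1*44 - 0 = 44, d_1 = (2021 - 44^2)/1 = 85/1 = 85, a_1 = floor((44 + 44)/85) = 1.
  m_2 = 85*1 - 44 = 41, d_2 = (2021 - 41^2)/85 = 340/85 = 4, a_2 = floor((44 + 41)/4) = 21.
  m_3 = 4*21 - 41 = 43, d_3 = (2021 - 43^2)/4 = 172/4 = 43, a_3 = floor((44 + 43)/43) = 2.
  m_4 = 43*2 - 43 = 43, d_4 = (2021 - 43^2)/43 = 172/43 = 4, a_4 = floor((44 + 43)/4) = 21.
  m_5 = 4*21 - 43 = 41, d_5 = (2021 - 41^2)/4 = 340/4 = 85, a_5 = floor((44 + 41)/85) = 1.
  m_6 = 85*1 - 41 = 44, d_6 = (2021 - 44^2)/85 = 85/85 = 1, a_6 = floor((44 + 44)/1) = 88.
  m_7 = 1*88 - 44 = 44, d_7 = (2021 - 44^2)/1 = 85/1 = 85: (m_7, d_7) = (m_1, d_1) = (44, 85), so from here the quotients repeat a_1, ..., a_6; the period length is 6.
Hence the expansion of sqrt(2021) is a_0 = 44 followed by the repeating block 1, 21, 2, 21, 1, 88 (period 6).

[44; (1, 21, 2, 21, 1, 88)]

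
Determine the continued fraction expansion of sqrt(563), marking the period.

[23; (1, 2, 1, 2, 23, 2, 1, 2, 1, 46)]

Write x_i = (sqrt(563) + m_i)/d_i with (m_0, d_0) = (0, 1). a_0 = floor(sqrt(563)) = 23, since 23^2 = 529 <= 563 < 576 = 24^2.
Iterate m_{i+1} = d_i*a_i - m_i, d_{i+1} = (563 - m_{i+1}^2)/d_i, a_{i+1} = floor((a_0 + m_{i+1})/d_{i+1}):
  m_1 = 1*23 - 0 = 23, d_1 = (563 - 23^2)/1 = 34/1 = 34, a_1 = floor((23 + 23)/34) = 1.
  m_2 = 34*1 - 23 = 11, d_2 = (563 - 11^2)/34 = 442/34 = 13, a_2 = floor((23 + 11)/13) = 2.
  m_3 = 13*2 - 11 = 15, d_3 = (563 - 15^2)/13 = 338/13 = 26, a_3 = floor((23 + 15)/26) = 1.
  m_4 = 26*1 - 15 = 11, d_4 = (563 - 11^2)/26 = 442/26 = 17, a_4 = floor((23 + 11)/17) = 2.
  m_5 = 17*2 - 11 = 23, d_5 = (563 - 23^2)/17 = 34/17 = 2, a_5 = floor((23 + 23)/2) = 23.
  m_6 = 2*23 - 23 = 23, d_6 = (563 - 23^2)/2 = 34/2 = 17, a_6 = floor((23 + 23)/17) = 2.
  m_7 = 17*2 - 23 = 11, d_7 = (563 - 11^2)/17 = 442/17 = 26, a_7 = floor((23 + 11)/26) = 1.
  m_8 = 26*1 - 11 = 15, d_8 = (563 - 15^2)/26 = 338/26 = 13, a_8 = floor((23 + 15)/13) = 2.
  m_9 = 13*2 - 15 = 11, d_9 = (563 - 11^2)/13 = 442/13 = 34, a_9 = floor((23 + 11)/34) = 1.
  m_10 = 34*1 - 11 = 23, d_10 = (563 - 23^2)/34 = 34/34 = 1, a_10 = floor((23 + 23)/1) = 46.
  m_11 = 1*46 - 23 = 23, d_11 = (563 - 23^2)/1 = 34/1 = 34: (m_11, d_11) = (m_1, d_1) = (23, 34), so from here the quotients repeat a_1, ..., a_10; the period length is 10.
Hence the expansion of sqrt(563) is a_0 = 23 followed by the repeating block 1, 2, 1, 2, 23, 2, 1, 2, 1, 46 (period 10).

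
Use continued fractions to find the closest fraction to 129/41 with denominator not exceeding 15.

Expand x = 129/41 as a continued fraction with the Euclidean algorithm:
  129 = 3*41 + 6, so a_0 = 3.
  41 = 6*6 + 5, so a_1 = 6.
  6 = 1*5 + 1, so a_2 = 1.
  5 = 5*1 + 0, so a_3 = 5.
so x = [3; 6, 1, 5].
Convergents (p_i = a_i*p_{i-1} + p_{i-2}, q_i = a_i*q_{i-1} + q_{i-2} with p_{-2}=0, p_{-1}=1, q_{-2}=1, q_{-1}=0), until the denominator exceeds 15:
  i=0: a_0=3, p_0 = 3*1 + 0 = 3, q_0 = 3*0 + 1 = 1.
  i=1: a_1=6, p_1 = 6*3 + 1 = 19, q_1 = 6*1 + 0 = 6.
  i=2: a_2=1, p_2 = 1*19 + 3 = 22, q_2 = 1*6 + 1 = 7.
  i=3: a_3=5, p_3 = 5*22 + 19 = 129, q_3 = 5*7 + 6 = 41.
q_3 = 41 > 15, so the last convergent with denominator <= 15 is p_2/q_2 = 22/7.
The closest fraction with denominator <= 15 is either p_2/q_2 or the intermediate fraction (k*p_2 + p_1)/(k*q_2 + q_1) with the largest k >= 1 whose denominator stays <= 15; these approach x as k grows, and every other convergent or intermediate fraction in range is farther away.
Largest k: floor((15 - q_1)/q_2) = floor((15 - 6)/7) = 1.
That gives (1*22 + 19)/(1*7 + 6) = 41/13.
Compare the errors: |x - 22/7| = |129*7 - 22*41|/(41*7) = 1/287, and |x - 41/13| = |129*13 - 41*41|/(41*13) = 4/533.
Cross-multiplying, 1*533 = 533 < 1148 = 4*287, so 1/287 is smaller: the convergent 22/7 is closer to x than 41/13.

22/7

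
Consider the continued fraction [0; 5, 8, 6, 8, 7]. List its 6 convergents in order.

0/1, 1/5, 8/41, 49/251, 400/2049, 2849/14594

Using the convergent recurrence p_i = a_i*p_{i-1} + p_{i-2}, q_i = a_i*q_{i-1} + q_{i-2} with p_{-2}=0, p_{-1}=1, q_{-2}=1, q_{-1}=0:
  i=0: a_0=0, p_0 = 0*1 + 0 = 0, q_0 = 0*0 + 1 = 1.
  i=1: a_1=5, p_1 = 5*0 + 1 = 1, q_1 = 5*1 + 0 = 5.
  i=2: a_2=8, p_2 = 8*1 + 0 = 8, q_2 = 8*5 + 1 = 41.
  i=3: a_3=6, p_3 = 6*8 + 1 = 49, q_3 = 6*41 + 5 = 251.
  i=4: a_4=8, p_4 = 8*49 + 8 = 400, q_4 = 8*251 + 41 = 2049.
  i=5: a_5=7, p_5 = 7*400 + 49 = 2849, q_5 = 7*2049 + 251 = 14594.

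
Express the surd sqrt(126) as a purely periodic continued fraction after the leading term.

[11; (4, 2, 4, 22)]

Write x_i = (sqrt(126) + m_i)/d_i with (m_0, d_0) = (0, 1). a_0 = floor(sqrt(126)) = 11, since 11^2 = 121 <= 126 < 144 = 12^2.
Iterate m_{i+1} = d_i*a_i - m_i, d_{i+1} = (126 - m_{i+1}^2)/d_i, a_{i+1} = floor((a_0 + m_{i+1})/d_{i+1}):
  m_1 = 1*11 - 0 = 11, d_1 = (126 - 11^2)/1 = 5/1 = 5, a_1 = floor((11 + 11)/5) = 4.
  m_2 = 5*4 - 11 = 9, d_2 = (126 - 9^2)/5 = 45/5 = 9, a_2 = floor((11 + 9)/9) = 2.
  m_3 = 9*2 - 9 = 9, d_3 = (126 - 9^2)/9 = 45/9 = 5, a_3 = floor((11 + 9)/5) = 4.
  m_4 = 5*4 - 9 = 11, d_4 = (126 - 11^2)/5 = 5/5 = 1, a_4 = floor((11 + 11)/1) = 22.
  m_5 = 1*22 - 11 = 11, d_5 = (126 - 11^2)/1 = 5/1 = 5: (m_5, d_5) = (m_1, d_1) = (11, 5), so from here the quotients repeat a_1, ..., a_4; the period length is 4.
Hence the expansion of sqrt(126) is a_0 = 11 followed by the repeating block 4, 2, 4, 22 (period 4).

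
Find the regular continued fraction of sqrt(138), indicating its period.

Write x_i = (sqrt(138) + m_i)/d_i with (m_0, d_0) = (0, 1). a_0 = floor(sqrt(138)) = 11, since 11^2 = 121 <= 138 < 144 = 12^2.
Iterate m_{i+1} = d_i*a_i - m_i, d_{i+1} = (138 - m_{i+1}^2)/d_i, a_{i+1} = floor((a_0 + m_{i+1})/d_{i+1}):
  m_1 = 1*11 - 0 = 11, d_1 = (138 - 11^2)/1 = 17/1 = 17, a_1 = floor((11 + 11)/17) = 1.
  m_2 = 17*1 - 11 = 6, d_2 = (138 - 6^2)/17 = 102/17 = 6, a_2 = floor((11 + 6)/6) = 2.
  m_3 = 6*2 - 6 = 6, d_3 = (138 - 6^2)/6 = 102/6 = 17, a_3 = floor((11 + 6)/17) = 1.
  m_4 = 17*1 - 6 = 11, d_4 = (138 - 11^2)/17 = 17/17 = 1, a_4 = floor((11 + 11)/1) = 22.
  m_5 = 1*22 - 11 = 11, d_5 = (138 - 11^2)/1 = 17/1 = 17: (m_5, d_5) = (m_1, d_1) = (11, 17), so from here the quotients repeat a_1, ..., a_4; the period length is 4.
Hence the expansion of sqrt(138) is a_0 = 11 followed by the repeating block 1, 2, 1, 22 (period 4).

[11; (1, 2, 1, 22)]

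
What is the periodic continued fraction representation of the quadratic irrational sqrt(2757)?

Write x_i = (sqrt(2757) + m_i)/d_i with (m_0, d_0) = (0, 1). a_0 = floor(sqrt(2757)) = 52, since 52^2 = 2704 <= 2757 < 2809 = 53^2.
Iterate m_{i+1} = d_i*a_i - m_i, d_{i+1} = (2757 - m_{i+1}^2)/d_i, a_{i+1} = floor((a_0 + m_{i+1})/d_{i+1}):
  m_1 = 1*52 - 0 = 52, d_1 = (2757 - 52^2)/1 = 53/1 = 53, a_1 = floor((52 + 52)/53) = 1.
  m_2 = 53*1 - 52 = 1, d_2 = (2757 - 1^2)/53 = 2756/53 = 52, a_2 = floor((52 + 1)/52) = 1.
  m_3 = 52*1 - 1 = 51, d_3 = (2757 - 51^2)/52 = 156/52 = 3, a_3 = floor((52 + 51)/3) = 34.
  m_4 = 3*34 - 51 = 51, d_4 = (2757 - 51^2)/3 = 156/3 = 52, a_4 = floor((52 + 51)/52) = 1.
  m_5 = 52*1 - 51 = 1, d_5 = (2757 - 1^2)/52 = 2756/52 = 53, a_5 = floor((52 + 1)/53) = 1.
  m_6 = 53*1 - 1 = 52, d_6 = (2757 - 52^2)/53 = 53/53 = 1, a_6 = floor((52 + 52)/1) = 104.
  m_7 = 1*104 - 52 = 52, d_7 = (2757 - 52^2)/1 = 53/1 = 53: (m_7, d_7) = (m_1, d_1) = (52, 53), so from here the quotients repeat a_1, ..., a_6; the period length is 6.
Hence the expansion of sqrt(2757) is a_0 = 52 followed by the repeating block 1, 1, 34, 1, 1, 104 (period 6).

[52; (1, 1, 34, 1, 1, 104)]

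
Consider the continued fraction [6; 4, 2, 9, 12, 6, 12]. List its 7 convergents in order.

6/1, 25/4, 56/9, 529/85, 6404/1029, 38953/6259, 473840/76137

Using the convergent recurrence p_i = a_i*p_{i-1} + p_{i-2}, q_i = a_i*q_{i-1} + q_{i-2} with p_{-2}=0, p_{-1}=1, q_{-2}=1, q_{-1}=0:
  i=0: a_0=6, p_0 = 6*1 + 0 = 6, q_0 = 6*0 + 1 = 1.
  i=1: a_1=4, p_1 = 4*6 + 1 = 25, q_1 = 4*1 + 0 = 4.
  i=2: a_2=2, p_2 = 2*25 + 6 = 56, q_2 = 2*4 + 1 = 9.
  i=3: a_3=9, p_3 = 9*56 + 25 = 529, q_3 = 9*9 + 4 = 85.
  i=4: a_4=12, p_4 = 12*529 + 56 = 6404, q_4 = 12*85 + 9 = 1029.
  i=5: a_5=6, p_5 = 6*6404 + 529 = 38953, q_5 = 6*1029 + 85 = 6259.
  i=6: a_6=12, p_6 = 12*38953 + 6404 = 473840, q_6 = 12*6259 + 1029 = 76137.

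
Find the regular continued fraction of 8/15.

Run the Euclidean algorithm on 8 and 15; the successive quotients are the partial quotients a_0, a_1, ... (each step inverts the fractional part left over by the previous one):
  8 = 0*15 + 8, so a_0 = 0.
  15 = 1*8 + 7, so a_1 = 1.
  8 = 1*7 + 1, so a_2 = 1.
  7 = 7*1 + 0, so a_3 = 7.
The remainder reaches 0 after 4 divisions, so the expansion has 4 partial quotients, read off in order.

[0; 1, 1, 7]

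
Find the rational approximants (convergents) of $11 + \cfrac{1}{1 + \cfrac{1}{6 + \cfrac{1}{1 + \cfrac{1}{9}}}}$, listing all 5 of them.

Using the convergent recurrence p_i = a_i*p_{i-1} + p_{i-2}, q_i = a_i*q_{i-1} + q_{i-2} with p_{-2}=0, p_{-1}=1, q_{-2}=1, q_{-1}=0:
  i=0: a_0=11, p_0 = 11*1 + 0 = 11, q_0 = 11*0 + 1 = 1.
  i=1: a_1=1, p_1 = 1*11 + 1 = 12, q_1 = 1*1 + 0 = 1.
  i=2: a_2=6, p_2 = 6*12 + 11 = 83, q_2 = 6*1 + 1 = 7.
  i=3: a_3=1, p_3 = 1*83 + 12 = 95, q_3 = 1*7 + 1 = 8.
  i=4: a_4=9, p_4 = 9*95 + 83 = 938, q_4 = 9*8 + 7 = 79.

11/1, 12/1, 83/7, 95/8, 938/79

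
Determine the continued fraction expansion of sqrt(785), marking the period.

Write x_i = (sqrt(785) + m_i)/d_i with (m_0, d_0) = (0, 1). a_0 = floor(sqrt(785)) = 28, since 28^2 = 784 <= 785 < 841 = 29^2.
Iterate m_{i+1} = d_i*a_i - m_i, d_{i+1} = (785 - m_{i+1}^2)/d_i, a_{i+1} = floor((a_0 + m_{i+1})/d_{i+1}):
  m_1 = 1*28 - 0 = 28, d_1 = (785 - 28^2)/1 = 1/1 = 1, a_1 = floor((28 + 28)/1) = 56.
  m_2 = 1*56 - 28 = 28, d_2 = (785 - 28^2)/1 = 1/1 = 1: (m_2, d_2) = (m_1, d_1) = (28, 1), so from here the quotient a_1 repeats; the period length is 1.
Hence the expansion of sqrt(785) is a_0 = 28 followed by the repeating block 56 (period 1).

[28; (56)]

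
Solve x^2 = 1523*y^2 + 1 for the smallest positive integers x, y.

First expand sqrt(1523) as a continued fraction. With x_i = (sqrt(1523) + m_i)/d_i and (m_0, d_0) = (0, 1): a_0 = floor(sqrt(1523)) = 39, since 39^2 = 1521 <= 1523 < 1600 = 40^2.
Iterate m_{i+1} = d_i*a_i - m_i, d_{i+1} = (1523 - m_{i+1}^2)/d_i, a_{i+1} = floor((a_0 + m_{i+1})/d_{i+1}):
  m_1 = 1*39 - 0 = 39, d_1 = (1523 - 39^2)/1 = 2/1 = 2, a_1 = floor((39 + 39)/2) = 39.
  m_2 = 2*39 - 39 = 39, d_2 = (1523 - 39^2)/2 = 2/2 = 1, a_2 = floor((39 + 39)/1) = 78.
  m_3 = 1*78 - 39 = 39, d_3 = (1523 - 39^2)/1 = 2/1 = 2: (m_3, d_3) = (m_1, d_1) = (39, 2), so from here the quotients repeat a_1, a_2; the period length is 2.
So sqrt(1523) = [39; (39, 78)] with period length k = 2.
k is even, so the fundamental solution of x^2 - 1523y^2 = 1 is (p_{k-1}, q_{k-1}) = (p_1, q_1); compute convergents through index 1.
Convergents (p_i = a_i*p_{i-1} + p_{i-2}, q_i = a_i*q_{i-1} + q_{i-2} with p_{-2}=0, p_{-1}=1, q_{-2}=1, q_{-1}=0):
  i=0: a_0=39, p_0 = 39*1 + 0 = 39, q_0 = 39*0 + 1 = 1.
  i=1: a_1=39, p_1 = 39*39 + 1 = 1522, q_1 = 39*1 + 0 = 39.
Check: 1522^2 - 1523*39^2 = 2316484 - 2316483 = 1, so (x, y) = (1522, 39) solves the equation, and by the theorem it is the least positive solution.

(x, y) = (1522, 39)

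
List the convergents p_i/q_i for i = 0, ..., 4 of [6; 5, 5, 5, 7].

Using the convergent recurrence p_i = a_i*p_{i-1} + p_{i-2}, q_i = a_i*q_{i-1} + q_{i-2} with p_{-2}=0, p_{-1}=1, q_{-2}=1, q_{-1}=0:
  i=0: a_0=6, p_0 = 6*1 + 0 = 6, q_0 = 6*0 + 1 = 1.
  i=1: a_1=5, p_1 = 5*6 + 1 = 31, q_1 = 5*1 + 0 = 5.
  i=2: a_2=5, p_2 = 5*31 + 6 = 161, q_2 = 5*5 + 1 = 26.
  i=3: a_3=5, p_3 = 5*161 + 31 = 836, q_3 = 5*26 + 5 = 135.
  i=4: a_4=7, p_4 = 7*836 + 161 = 6013, q_4 = 7*135 + 26 = 971.

6/1, 31/5, 161/26, 836/135, 6013/971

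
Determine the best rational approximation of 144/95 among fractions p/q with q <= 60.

47/31

Expand x = 144/95 as a continued fraction with the Euclidean algorithm:
  144 = 1*95 + 49, so a_0 = 1.
  95 = 1*49 + 46, so a_1 = 1.
  49 = 1*46 + 3, so a_2 = 1.
  46 = 15*3 + 1, so a_3 = 15.
  3 = 3*1 + 0, so a_4 = 3.
so x = [1; 1, 1, 15, 3].
Convergents (p_i = a_i*p_{i-1} + p_{i-2}, q_i = a_i*q_{i-1} + q_{i-2} with p_{-2}=0, p_{-1}=1, q_{-2}=1, q_{-1}=0), until the denominator exceeds 60:
  i=0: a_0=1, p_0 = 1*1 + 0 = 1, q_0 = 1*0 + 1 = 1.
  i=1: a_1=1, p_1 = 1*1 + 1 = 2, q_1 = 1*1 + 0 = 1.
  i=2: a_2=1, p_2 = 1*2 + 1 = 3, q_2 = 1*1 + 1 = 2.
  i=3: a_3=15, p_3 = 15*3 + 2 = 47, q_3 = 15*2 + 1 = 31.
  i=4: a_4=3, p_4 = 3*47 + 3 = 144, q_4 = 3*31 + 2 = 95.
q_4 = 95 > 60, so the last convergent with denominator <= 60 is p_3/q_3 = 47/31.
The closest fraction with denominator <= 60 is either p_3/q_3 or the intermediate fraction (k*p_3 + p_2)/(k*q_3 + q_2) with the largest k >= 1 whose denominator stays <= 60; these approach x as k grows, and every other convergent or intermediate fraction in range is farther away.
Largest k: floor((60 - q_2)/q_3) = floor((60 - 2)/31) = 1.
That gives (1*47 + 3)/(1*31 + 2) = 50/33.
Compare the errors: |x - 47/31| = |144*31 - 47*95|/(95*31) = 1/2945, and |x - 50/33| = |144*33 - 50*95|/(95*33) = 2/3135.
Cross-multiplying, 1*3135 = 3135 < 5890 = 2*2945, so 1/2945 is smaller: the convergent 47/31 is closer to x than 50/33.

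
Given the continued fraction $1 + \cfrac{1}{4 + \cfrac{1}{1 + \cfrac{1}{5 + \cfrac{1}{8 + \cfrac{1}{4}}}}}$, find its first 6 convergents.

Using the convergent recurrence p_i = a_i*p_{i-1} + p_{i-2}, q_i = a_i*q_{i-1} + q_{i-2} with p_{-2}=0, p_{-1}=1, q_{-2}=1, q_{-1}=0:
  i=0: a_0=1, p_0 = 1*1 + 0 = 1, q_0 = 1*0 + 1 = 1.
  i=1: a_1=4, p_1 = 4*1 + 1 = 5, q_1 = 4*1 + 0 = 4.
  i=2: a_2=1, p_2 = 1*5 + 1 = 6, q_2 = 1*4 + 1 = 5.
  i=3: a_3=5, p_3 = 5*6 + 5 = 35, q_3 = 5*5 + 4 = 29.
  i=4: a_4=8, p_4 = 8*35 + 6 = 286, q_4 = 8*29 + 5 = 237.
  i=5: a_5=4, p_5 = 4*286 + 35 = 1179, q_5 = 4*237 + 29 = 977.

1/1, 5/4, 6/5, 35/29, 286/237, 1179/977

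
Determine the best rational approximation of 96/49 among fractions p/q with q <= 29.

Expand x = 96/49 as a continued fraction with the Euclidean algorithm:
  96 = 1*49 + 47, so a_0 = 1.
  49 = 1*47 + 2, so a_1 = 1.
  47 = 23*2 + 1, so a_2 = 23.
  2 = 2*1 + 0, so a_3 = 2.
so x = [1; 1, 23, 2].
Convergents (p_i = a_i*p_{i-1} + p_{i-2}, q_i = a_i*q_{i-1} + q_{i-2} with p_{-2}=0, p_{-1}=1, q_{-2}=1, q_{-1}=0), until the denominator exceeds 29:
  i=0: a_0=1, p_0 = 1*1 + 0 = 1, q_0 = 1*0 + 1 = 1.
  i=1: a_1=1, p_1 = 1*1 + 1 = 2, q_1 = 1*1 + 0 = 1.
  i=2: a_2=23, p_2 = 23*2 + 1 = 47, q_2 = 23*1 + 1 = 24.
  i=3: a_3=2, p_3 = 2*47 + 2 = 96, q_3 = 2*24 + 1 = 49.
q_3 = 49 > 29, so the last convergent with denominator <= 29 is p_2/q_2 = 47/24.
The closest fraction with denominator <= 29 is either p_2/q_2 or the intermediate fraction (k*p_2 + p_1)/(k*q_2 + q_1) with the largest k >= 1 whose denominator stays <= 29; these approach x as k grows, and every other convergent or intermediate fraction in range is farther away.
Largest k: floor((29 - q_1)/q_2) = floor((29 - 1)/24) = 1.
That gives (1*47 + 2)/(1*24 + 1) = 49/25.
Compare the errors: |x - 47/24| = |96*24 - 47*49|/(49*24) = 1/1176, and |x - 49/25| = |96*25 - 49*49|/(49*25) = 1/1225.
Cross-multiplying, 1*1176 = 1176 < 1225 = 1*1225, so 1/1225 is smaller: the intermediate fraction 49/25 is closer to x than 47/24.

49/25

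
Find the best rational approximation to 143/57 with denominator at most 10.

5/2

Expand x = 143/57 as a continued fraction with the Euclidean algorithm:
  143 = 2*57 + 29, so a_0 = 2.
  57 = 1*29 + 28, so a_1 = 1.
  29 = 1*28 + 1, so a_2 = 1.
  28 = 28*1 + 0, so a_3 = 28.
so x = [2; 1, 1, 28].
Convergents (p_i = a_i*p_{i-1} + p_{i-2}, q_i = a_i*q_{i-1} + q_{i-2} with p_{-2}=0, p_{-1}=1, q_{-2}=1, q_{-1}=0), until the denominator exceeds 10:
  i=0: a_0=2, p_0 = 2*1 + 0 = 2, q_0 = 2*0 + 1 = 1.
  i=1: a_1=1, p_1 = 1*2 + 1 = 3, q_1 = 1*1 + 0 = 1.
  i=2: a_2=1, p_2 = 1*3 + 2 = 5, q_2 = 1*1 + 1 = 2.
  i=3: a_3=28, p_3 = 28*5 + 3 = 143, q_3 = 28*2 + 1 = 57.
q_3 = 57 > 10, so the last convergent with denominator <= 10 is p_2/q_2 = 5/2.
The closest fraction with denominator <= 10 is either p_2/q_2 or the intermediate fraction (k*p_2 + p_1)/(k*q_2 + q_1) with the largest k >= 1 whose denominator stays <= 10; these approach x as k grows, and every other convergent or intermediate fraction in range is farther away.
Largest k: floor((10 - q_1)/q_2) = floor((10 - 1)/2) = 4.
That gives (4*5 + 3)/(4*2 + 1) = 23/9.
Compare the errors: |x - 5/2| = |143*2 - 5*57|/(57*2) = 1/114, and |x - 23/9| = |143*9 - 23*57|/(57*9) = 24/513.
Cross-multiplying, 1*513 = 513 < 2736 = 24*114, so 1/114 is smaller: the convergent 5/2 is closer to x than 23/9.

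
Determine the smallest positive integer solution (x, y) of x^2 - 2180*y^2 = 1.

First expand sqrt(2180) as a continued fraction. With x_i = (sqrt(2180) + m_i)/d_i and (m_0, d_0) = (0, 1): a_0 = floor(sqrt(2180)) = 46, since 46^2 = 2116 <= 2180 < 2209 = 47^2.
Iterate m_{i+1} = d_i*a_i - m_i, d_{i+1} = (2180 - m_{i+1}^2)/d_i, a_{i+1} = floor((a_0 + m_{i+1})/d_{i+1}):
  m_1 = 1*46 - 0 = 46, d_1 = (2180 - 46^2)/1 = 64/1 = 64, a_1 = floor((46 + 46)/64) = 1.
  m_2 = 64*1 - 46 = 18, d_2 = (2180 - 18^2)/64 = 1856/64 = 29, a_2 = floor((46 + 18)/29) = 2.
  m_3 = 29*2 - 18 = 40, d_3 = (2180 - 40^2)/29 = 580/29 = 20, a_3 = floor((46 + 40)/20) = 4.
  m_4 = 20*4 - 40 = 40, d_4 = (2180 - 40^2)/20 = 580/20 = 29, a_4 = floor((46 + 40)/29) = 2.
  m_5 = 29*2 - 40 = 18, d_5 = (2180 - 18^2)/29 = 1856/29 = 64, a_5 = floor((46 + 18)/64) = 1.
  m_6 = 64*1 - 18 = 46, d_6 = (2180 - 46^2)/64 = 64/64 = 1, a_6 = floor((46 + 46)/1) = 92.
  m_7 = 1*92 - 46 = 46, d_7 = (2180 - 46^2)/1 = 64/1 = 64: (m_7, d_7) = (m_1, d_1) = (46, 64), so from here the quotients repeat a_1, ..., a_6; the period length is 6.
So sqrt(2180) = [46; (1, 2, 4, 2, 1, 92)] with period length k = 6.
k is even, so the fundamental solution of x^2 - 2180y^2 = 1 is (p_{k-1}, q_{k-1}) = (p_5, q_5); compute convergents through index 5.
Convergents (p_i = a_i*p_{i-1} + p_{i-2}, q_i = a_i*q_{i-1} + q_{i-2} with p_{-2}=0, p_{-1}=1, q_{-2}=1, q_{-1}=0):
  i=0: a_0=46, p_0 = 46*1 + 0 = 46, q_0 = 46*0 + 1 = 1.
  i=1: a_1=1, p_1 = 1*46 + 1 = 47, q_1 = 1*1 + 0 = 1.
  i=2: a_2=2, p_2 = 2*47 + 46 = 140, q_2 = 2*1 + 1 = 3.
  i=3: a_3=4, p_3 = 4*140 + 47 = 607, q_3 = 4*3 + 1 = 13.
  i=4: a_4=2, p_4 = 2*607 + 140 = 1354, q_4 = 2*13 + 3 = 29.
  i=5: a_5=1, p_5 = 1*1354 + 607 = 1961, q_5 = 1*29 + 13 = 42.
Check: 1961^2 - 2180*42^2 = 3845521 - 3845520 = 1, so (x, y) = (1961, 42) solves the equation, and by the theorem it is the least positive solution.

(x, y) = (1961, 42)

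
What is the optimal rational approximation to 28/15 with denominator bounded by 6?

Expand x = 28/15 as a continued fraction with the Euclidean algorithm:
  28 = 1*15 + 13, so a_0 = 1.
  15 = 1*13 + 2, so a_1 = 1.
  13 = 6*2 + 1, so a_2 = 6.
  2 = 2*1 + 0, so a_3 = 2.
so x = [1; 1, 6, 2].
Convergents (p_i = a_i*p_{i-1} + p_{i-2}, q_i = a_i*q_{i-1} + q_{i-2} with p_{-2}=0, p_{-1}=1, q_{-2}=1, q_{-1}=0), until the denominator exceeds 6:
  i=0: a_0=1, p_0 = 1*1 + 0 = 1, q_0 = 1*0 + 1 = 1.
  i=1: a_1=1, p_1 = 1*1 + 1 = 2, q_1 = 1*1 + 0 = 1.
  i=2: a_2=6, p_2 = 6*2 + 1 = 13, q_2 = 6*1 + 1 = 7.
q_2 = 7 > 6, so the last convergent with denominator <= 6 is p_1/q_1 = 2/1.
The closest fraction with denominator <= 6 is either p_1/q_1 or the intermediate fraction (k*p_1 + p_0)/(k*q_1 + q_0) with the largest k >= 1 whose denominator stays <= 6; these approach x as k grows, and every other convergent or intermediate fraction in range is farther away.
Largest k: floor((6 - q_0)/q_1) = floor((6 - 1)/1) = 5.
That gives (5*2 + 1)/(5*1 + 1) = 11/6.
Compare the errors: |x - 2/1| = |28*1 - 2*15|/(15*1) = 2/15, and |x - 11/6| = |28*6 - 11*15|/(15*6) = 3/90.
Cross-multiplying, 3*15 = 45 < 180 = 2*90, so 3/90 is smaller: the intermediate fraction 11/6 is closer to x than 2/1.

11/6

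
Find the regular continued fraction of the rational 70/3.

[23; 3]

Run the Euclidean algorithm on 70 and 3; the successive quotients are the partial quotients a_0, a_1, ... (each step inverts the fractional part left over by the previous one):
  70 = 23*3 + 1, so a_0 = 23.
  3 = 3*1 + 0, so a_1 = 3.
The remainder reaches 0 after 2 divisions, so the expansion has 2 partial quotients, read off in order.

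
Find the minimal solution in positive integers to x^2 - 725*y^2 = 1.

(x, y) = (9801, 364)

First expand sqrt(725) as a continued fraction. With x_i = (sqrt(725) + m_i)/d_i and (m_0, d_0) = (0, 1): a_0 = floor(sqrt(725)) = 26, since 26^2 = 676 <= 725 < 729 = 27^2.
Iterate m_{i+1} = d_i*a_i - m_i, d_{i+1} = (725 - m_{i+1}^2)/d_i, a_{i+1} = floor((a_0 + m_{i+1})/d_{i+1}):
  m_1 = 1*26 - 0 = 26, d_1 = (725 - 26^2)/1 = 49/1 = 49, a_1 = floor((26 + 26)/49) = 1.
  m_2 = 49*1 - 26 = 23, d_2 = (725 - 23^2)/49 = 196/49 = 4, a_2 = floor((26 + 23)/4) = 12.
  m_3 = 4*12 - 23 = 25, d_3 = (725 - 25^2)/4 = 100/4 = 25, a_3 = floor((26 + 25)/25) = 2.
  m_4 = 25*2 - 25 = 25, d_4 = (725 - 25^2)/25 = 100/25 = 4, a_4 = floor((26 + 25)/4) = 12.
  m_5 = 4*12 - 25 = 23, d_5 = (725 - 23^2)/4 = 196/4 = 49, a_5 = floor((26 + 23)/49) = 1.
  m_6 = 49*1 - 23 = 26, d_6 = (725 - 26^2)/49 = 49/49 = 1, a_6 = floor((26 + 26)/1) = 52.
  m_7 = 1*52 - 26 = 26, d_7 = (725 - 26^2)/1 = 49/1 = 49: (m_7, d_7) = (m_1, d_1) = (26, 49), so from here the quotients repeat a_1, ..., a_6; the period length is 6.
So sqrt(725) = [26; (1, 12, 2, 12, 1, 52)] with period length k = 6.
k is even, so the fundamental solution of x^2 - 725y^2 = 1 is (p_{k-1}, q_{k-1}) = (p_5, q_5); compute convergents through index 5.
Convergents (p_i = a_i*p_{i-1} + p_{i-2}, q_i = a_i*q_{i-1} + q_{i-2} with p_{-2}=0, p_{-1}=1, q_{-2}=1, q_{-1}=0):
  i=0: a_0=26, p_0 = 26*1 + 0 = 26, q_0 = 26*0 + 1 = 1.
  i=1: a_1=1, p_1 = 1*26 + 1 = 27, q_1 = 1*1 + 0 = 1.
  i=2: a_2=12, p_2 = 12*27 + 26 = 350, q_2 = 12*1 + 1 = 13.
  i=3: a_3=2, p_3 = 2*350 + 27 = 727, q_3 = 2*13 + 1 = 27.
  i=4: a_4=12, p_4 = 12*727 + 350 = 9074, q_4 = 12*27 + 13 = 337.
  i=5: a_5=1, p_5 = 1*9074 + 727 = 9801, q_5 = 1*337 + 27 = 364.
Check: 9801^2 - 725*364^2 = 96059601 - 96059600 = 1, so (x, y) = (9801, 364) solves the equation, and by the theorem it is the least positive solution.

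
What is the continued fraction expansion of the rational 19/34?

Run the Euclidean algorithm on 19 and 34; the successive quotients are the partial quotients a_0, a_1, ... (each step inverts the fractional part left over by the previous one):
  19 = 0*34 + 19, so a_0 = 0.
  34 = 1*19 + 15, so a_1 = 1.
  19 = 1*15 + 4, so a_2 = 1.
  15 = 3*4 + 3, so a_3 = 3.
  4 = 1*3 + 1, so a_4 = 1.
  3 = 3*1 + 0, so a_5 = 3.
The remainder reaches 0 after 6 divisions, so the expansion has 6 partial quotients, read off in order.

[0; 1, 1, 3, 1, 3]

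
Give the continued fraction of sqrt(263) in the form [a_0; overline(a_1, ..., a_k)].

[16; overline(4, 1, 1, 1, 1, 15, 1, 1, 1, 1, 4, 32)]

Write x_i = (sqrt(263) + m_i)/d_i with (m_0, d_0) = (0, 1). a_0 = floor(sqrt(263)) = 16, since 16^2 = 256 <= 263 < 289 = 17^2.
Iterate m_{i+1} = d_i*a_i - m_i, d_{i+1} = (263 - m_{i+1}^2)/d_i, a_{i+1} = floor((a_0 + m_{i+1})/d_{i+1}):
  m_1 = 1*16 - 0 = 16, d_1 = (263 - 16^2)/1 = 7/1 = 7, a_1 = floor((16 + 16)/7) = 4.
  m_2 = 7*4 - 16 = 12, d_2 = (263 - 12^2)/7 = 119/7 = 17, a_2 = floor((16 + 12)/17) = 1.
  m_3 = 17*1 - 12 = 5, d_3 = (263 - 5^2)/17 = 238/17 = 14, a_3 = floor((16 + 5)/14) = 1.
  m_4 = 14*1 - 5 = 9, d_4 = (263 - 9^2)/14 = 182/14 = 13, a_4 = floor((16 + 9)/13) = 1.
  m_5 = 13*1 - 9 = 4, d_5 = (263 - 4^2)/13 = 247/13 = 19, a_5 = floor((16 + 4)/19) = 1.
  m_6 = 19*1 - 4 = 15, d_6 = (263 - 15^2)/19 = 38/19 = 2, a_6 = floor((16 + 15)/2) = 15.
  m_7 = 2*15 - 15 = 15, d_7 = (263 - 15^2)/2 = 38/2 = 19, a_7 = floor((16 + 15)/19) = 1.
  m_8 = 19*1 - 15 = 4, d_8 = (263 - 4^2)/19 = 247/19 = 13, a_8 = floor((16 + 4)/13) = 1.
  m_9 = 13*1 - 4 = 9, d_9 = (263 - 9^2)/13 = 182/13 = 14, a_9 = floor((16 + 9)/14) = 1.
  m_10 = 14*1 - 9 = 5, d_10 = (263 - 5^2)/14 = 238/14 = 17, a_10 = floor((16 + 5)/17) = 1.
  m_11 = 17*1 - 5 = 12, d_11 = (263 - 12^2)/17 = 119/17 = 7, a_11 = floor((16 + 12)/7) = 4.
  m_12 = 7*4 - 12 = 16, d_12 = (263 - 16^2)/7 = 7/7 = 1, a_12 = floor((16 + 16)/1) = 32.
  m_13 = 1*32 - 16 = 16, d_13 = (263 - 16^2)/1 = 7/1 = 7: (m_13, d_13) = (m_1, d_1) = (16, 7), so from here the quotients repeat a_1, ..., a_12; the period length is 12.
Hence the expansion of sqrt(263) is a_0 = 16 followed by the repeating block 4, 1, 1, 1, 1, 15, 1, 1, 1, 1, 4, 32 (period 12).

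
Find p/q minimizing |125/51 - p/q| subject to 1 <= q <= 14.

27/11

Expand x = 125/51 as a continued fraction with the Euclidean algorithm:
  125 = 2*51 + 23, so a_0 = 2.
  51 = 2*23 + 5, so a_1 = 2.
  23 = 4*5 + 3, so a_2 = 4.
  5 = 1*3 + 2, so a_3 = 1.
  3 = 1*2 + 1, so a_4 = 1.
  2 = 2*1 + 0, so a_5 = 2.
so x = [2; 2, 4, 1, 1, 2].
Convergents (p_i = a_i*p_{i-1} + p_{i-2}, q_i = a_i*q_{i-1} + q_{i-2} with p_{-2}=0, p_{-1}=1, q_{-2}=1, q_{-1}=0), until the denominator exceeds 14:
  i=0: a_0=2, p_0 = 2*1 + 0 = 2, q_0 = 2*0 + 1 = 1.
  i=1: a_1=2, p_1 = 2*2 + 1 = 5, q_1 = 2*1 + 0 = 2.
  i=2: a_2=4, p_2 = 4*5 + 2 = 22, q_2 = 4*2 + 1 = 9.
  i=3: a_3=1, p_3 = 1*22 + 5 = 27, q_3 = 1*9 + 2 = 11.
  i=4: a_4=1, p_4 = 1*27 + 22 = 49, q_4 = 1*11 + 9 = 20.
q_4 = 20 > 14, so the last convergent with denominator <= 14 is p_3/q_3 = 27/11.
The closest fraction with denominator <= 14 is either p_3/q_3 or the intermediate fraction (k*p_3 + p_2)/(k*q_3 + q_2) with the largest k >= 1 whose denominator stays <= 14; these approach x as k grows, and every other convergent or intermediate fraction in range is farther away.
Largest k: floor((14 - q_2)/q_3) = floor((14 - 9)/11) = 0.
Since k = 0, no intermediate fraction beyond p_3/q_3 has denominator <= 14, so the convergent 27/11 is the closest (its error is |125*11 - 27*51|/(51*11) = 2/561).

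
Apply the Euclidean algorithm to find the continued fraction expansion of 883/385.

[2; 3, 2, 2, 5, 4]

Run the Euclidean algorithm on 883 and 385; the successive quotients are the partial quotients a_0, a_1, ... (each step inverts the fractional part left over by the previous one):
  883 = 2*385 + 113, so a_0 = 2.
  385 = 3*113 + 46, so a_1 = 3.
  113 = 2*46 + 21, so a_2 = 2.
  46 = 2*21 + 4, so a_3 = 2.
  21 = 5*4 + 1, so a_4 = 5.
  4 = 4*1 + 0, so a_5 = 4.
The remainder reaches 0 after 6 divisions, so the expansion has 6 partial quotients, read off in order.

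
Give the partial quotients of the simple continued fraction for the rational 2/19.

Run the Euclidean algorithm on 2 and 19; the successive quotients are the partial quotients a_0, a_1, ... (each step inverts the fractional part left over by the previous one):
  2 = 0*19 + 2, so a_0 = 0.
  19 = 9*2 + 1, so a_1 = 9.
  2 = 2*1 + 0, so a_2 = 2.
The remainder reaches 0 after 3 divisions, so the expansion has 3 partial quotients, read off in order.

[0; 9, 2]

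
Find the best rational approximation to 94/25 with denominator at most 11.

Expand x = 94/25 as a continued fraction with the Euclidean algorithm:
  94 = 3*25 + 19, so a_0 = 3.
  25 = 1*19 + 6, so a_1 = 1.
  19 = 3*6 + 1, so a_2 = 3.
  6 = 6*1 + 0, so a_3 = 6.
so x = [3; 1, 3, 6].
Convergents (p_i = a_i*p_{i-1} + p_{i-2}, q_i = a_i*q_{i-1} + q_{i-2} with p_{-2}=0, p_{-1}=1, q_{-2}=1, q_{-1}=0), until the denominator exceeds 11:
  i=0: a_0=3, p_0 = 3*1 + 0 = 3, q_0 = 3*0 + 1 = 1.
  i=1: a_1=1, p_1 = 1*3 + 1 = 4, q_1 = 1*1 + 0 = 1.
  i=2: a_2=3, p_2 = 3*4 + 3 = 15, q_2 = 3*1 + 1 = 4.
  i=3: a_3=6, p_3 = 6*15 + 4 = 94, q_3 = 6*4 + 1 = 25.
q_3 = 25 > 11, so the last convergent with denominator <= 11 is p_2/q_2 = 15/4.
The closest fraction with denominator <= 11 is either p_2/q_2 or the intermediate fraction (k*p_2 + p_1)/(k*q_2 + q_1) with the largest k >= 1 whose denominator stays <= 11; these approach x as k grows, and every other convergent or intermediate fraction in range is farther away.
Largest k: floor((11 - q_1)/q_2) = floor((11 - 1)/4) = 2.
That gives (2*15 + 4)/(2*4 + 1) = 34/9.
Compare the errors: |x - 15/4| = |94*4 - 15*25|/(25*4) = 1/100, and |x - 34/9| = |94*9 - 34*25|/(25*9) = 4/225.
Cross-multiplying, 1*225 = 225 < 400 = 4*100, so 1/100 is smaller: the convergent 15/4 is closer to x than 34/9.

15/4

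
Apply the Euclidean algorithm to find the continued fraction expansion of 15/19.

Run the Euclidean algorithm on 15 and 19; the successive quotients are the partial quotients a_0, a_1, ... (each step inverts the fractional part left over by the previous one):
  15 = 0*19 + 15, so a_0 = 0.
  19 = 1*15 + 4, so a_1 = 1.
  15 = 3*4 + 3, so a_2 = 3.
  4 = 1*3 + 1, so a_3 = 1.
  3 = 3*1 + 0, so a_4 = 3.
The remainder reaches 0 after 5 divisions, so the expansion has 5 partial quotients, read off in order.

[0; 1, 3, 1, 3]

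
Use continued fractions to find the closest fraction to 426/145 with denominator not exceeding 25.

47/16

Expand x = 426/145 as a continued fraction with the Euclidean algorithm:
  426 = 2*145 + 136, so a_0 = 2.
  145 = 1*136 + 9, so a_1 = 1.
  136 = 15*9 + 1, so a_2 = 15.
  9 = 9*1 + 0, so a_3 = 9.
so x = [2; 1, 15, 9].
Convergents (p_i = a_i*p_{i-1} + p_{i-2}, q_i = a_i*q_{i-1} + q_{i-2} with p_{-2}=0, p_{-1}=1, q_{-2}=1, q_{-1}=0), until the denominator exceeds 25:
  i=0: a_0=2, p_0 = 2*1 + 0 = 2, q_0 = 2*0 + 1 = 1.
  i=1: a_1=1, p_1 = 1*2 + 1 = 3, q_1 = 1*1 + 0 = 1.
  i=2: a_2=15, p_2 = 15*3 + 2 = 47, q_2 = 15*1 + 1 = 16.
  i=3: a_3=9, p_3 = 9*47 + 3 = 426, q_3 = 9*16 + 1 = 145.
q_3 = 145 > 25, so the last convergent with denominator <= 25 is p_2/q_2 = 47/16.
The closest fraction with denominator <= 25 is either p_2/q_2 or the intermediate fraction (k*p_2 + p_1)/(k*q_2 + q_1) with the largest k >= 1 whose denominator stays <= 25; these approach x as k grows, and every other convergent or intermediate fraction in range is farther away.
Largest k: floor((25 - q_1)/q_2) = floor((25 - 1)/16) = 1.
That gives (1*47 + 3)/(1*16 + 1) = 50/17.
Compare the errors: |x - 47/16| = |426*16 - 47*145|/(145*16) = 1/2320, and |x - 50/17| = |426*17 - 50*145|/(145*17) = 8/2465.
Cross-multiplying, 1*2465 = 2465 < 18560 = 8*2320, so 1/2320 is smaller: the convergent 47/16 is closer to x than 50/17.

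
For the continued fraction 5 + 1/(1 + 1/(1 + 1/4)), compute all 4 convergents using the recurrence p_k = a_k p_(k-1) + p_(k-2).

5/1, 6/1, 11/2, 50/9

Using the convergent recurrence p_i = a_i*p_{i-1} + p_{i-2}, q_i = a_i*q_{i-1} + q_{i-2} with p_{-2}=0, p_{-1}=1, q_{-2}=1, q_{-1}=0:
  i=0: a_0=5, p_0 = 5*1 + 0 = 5, q_0 = 5*0 + 1 = 1.
  i=1: a_1=1, p_1 = 1*5 + 1 = 6, q_1 = 1*1 + 0 = 1.
  i=2: a_2=1, p_2 = 1*6 + 5 = 11, q_2 = 1*1 + 1 = 2.
  i=3: a_3=4, p_3 = 4*11 + 6 = 50, q_3 = 4*2 + 1 = 9.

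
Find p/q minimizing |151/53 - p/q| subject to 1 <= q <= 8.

Expand x = 151/53 as a continued fraction with the Euclidean algorithm:
  151 = 2*53 + 45, so a_0 = 2.
  53 = 1*45 + 8, so a_1 = 1.
  45 = 5*8 + 5, so a_2 = 5.
  8 = 1*5 + 3, so a_3 = 1.
  5 = 1*3 + 2, so a_4 = 1.
  3 = 1*2 + 1, so a_5 = 1.
  2 = 2*1 + 0, so a_6 = 2.
so x = [2; 1, 5, 1, 1, 1, 2].
Convergents (p_i = a_i*p_{i-1} + p_{i-2}, q_i = a_i*q_{i-1} + q_{i-2} with p_{-2}=0, p_{-1}=1, q_{-2}=1, q_{-1}=0), until the denominator exceeds 8:
  i=0: a_0=2, p_0 = 2*1 + 0 = 2, q_0 = 2*0 + 1 = 1.
  i=1: a_1=1, p_1 = 1*2 + 1 = 3, q_1 = 1*1 + 0 = 1.
  i=2: a_2=5, p_2 = 5*3 + 2 = 17, q_2 = 5*1 + 1 = 6.
  i=3: a_3=1, p_3 = 1*17 + 3 = 20, q_3 = 1*6 + 1 = 7.
  i=4: a_4=1, p_4 = 1*20 + 17 = 37, q_4 = 1*7 + 6 = 13.
q_4 = 13 > 8, so the last convergent with denominator <= 8 is p_3/q_3 = 20/7.
The closest fraction with denominator <= 8 is either p_3/q_3 or the intermediate fraction (k*p_3 + p_2)/(k*q_3 + q_2) with the largest k >= 1 whose denominator stays <= 8; these approach x as k grows, and every other convergent or intermediate fraction in range is farther away.
Largest k: floor((8 - q_2)/q_3) = floor((8 - 6)/7) = 0.
Since k = 0, no intermediate fraction beyond p_3/q_3 has denominator <= 8, so the convergent 20/7 is the closest (its error is |151*7 - 20*53|/(53*7) = 3/371).

20/7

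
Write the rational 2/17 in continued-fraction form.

Run the Euclidean algorithm on 2 and 17; the successive quotients are the partial quotients a_0, a_1, ... (each step inverts the fractional part left over by the previous one):
  2 = 0*17 + 2, so a_0 = 0.
  17 = 8*2 + 1, so a_1 = 8.
  2 = 2*1 + 0, so a_2 = 2.
The remainder reaches 0 after 3 divisions, so the expansion has 3 partial quotients, read off in order.

[0; 8, 2]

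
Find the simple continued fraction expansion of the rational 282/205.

Run the Euclidean algorithm on 282 and 205; the successive quotients are the partial quotients a_0, a_1, ... (each step inverts the fractional part left over by the previous one):
  282 = 1*205 + 77, so a_0 = 1.
  205 = 2*77 + 51, so a_1 = 2.
  77 = 1*51 + 26, so a_2 = 1.
  51 = 1*26 + 25, so a_3 = 1.
  26 = 1*25 + 1, so a_4 = 1.
  25 = 25*1 + 0, so a_5 = 25.
The remainder reaches 0 after 6 divisions, so the expansion has 6 partial quotients, read off in order.

[1; 2, 1, 1, 1, 25]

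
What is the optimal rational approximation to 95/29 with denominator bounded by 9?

23/7

Expand x = 95/29 as a continued fraction with the Euclidean algorithm:
  95 = 3*29 + 8, so a_0 = 3.
  29 = 3*8 + 5, so a_1 = 3.
  8 = 1*5 + 3, so a_2 = 1.
  5 = 1*3 + 2, so a_3 = 1.
  3 = 1*2 + 1, so a_4 = 1.
  2 = 2*1 + 0, so a_5 = 2.
so x = [3; 3, 1, 1, 1, 2].
Convergents (p_i = a_i*p_{i-1} + p_{i-2}, q_i = a_i*q_{i-1} + q_{i-2} with p_{-2}=0, p_{-1}=1, q_{-2}=1, q_{-1}=0), until the denominator exceeds 9:
  i=0: a_0=3, p_0 = 3*1 + 0 = 3, q_0 = 3*0 + 1 = 1.
  i=1: a_1=3, p_1 = 3*3 + 1 = 10, q_1 = 3*1 + 0 = 3.
  i=2: a_2=1, p_2 = 1*10 + 3 = 13, q_2 = 1*3 + 1 = 4.
  i=3: a_3=1, p_3 = 1*13 + 10 = 23, q_3 = 1*4 + 3 = 7.
  i=4: a_4=1, p_4 = 1*23 + 13 = 36, q_4 = 1*7 + 4 = 11.
q_4 = 11 > 9, so the last convergent with denominator <= 9 is p_3/q_3 = 23/7.
The closest fraction with denominator <= 9 is either p_3/q_3 or the intermediate fraction (k*p_3 + p_2)/(k*q_3 + q_2) with the largest k >= 1 whose denominator stays <= 9; these approach x as k grows, and every other convergent or intermediate fraction in range is farther away.
Largest k: floor((9 - q_2)/q_3) = floor((9 - 4)/7) = 0.
Since k = 0, no intermediate fraction beyond p_3/q_3 has denominator <= 9, so the convergent 23/7 is the closest (its error is |95*7 - 23*29|/(29*7) = 2/203).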